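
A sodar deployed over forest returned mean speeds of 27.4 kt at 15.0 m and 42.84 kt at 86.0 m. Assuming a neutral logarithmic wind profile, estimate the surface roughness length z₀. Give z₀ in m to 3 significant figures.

Log law: V(z) ∝ ln(z/z₀). With r = V₁/V₂ = 27.4/42.84 = 0.63959,
r · ln(z₂/z₀) = ln(z₁/z₀) ⇒ ln z₀ = (ln z₁ − r·ln z₂)/(1 − r)
ln z₀ = (2.70805 − 0.63959×4.45435) / 0.36041 = -0.3909
z₀ = exp(-0.3909) = 0.6764 m

z₀ ≈ 0.676 m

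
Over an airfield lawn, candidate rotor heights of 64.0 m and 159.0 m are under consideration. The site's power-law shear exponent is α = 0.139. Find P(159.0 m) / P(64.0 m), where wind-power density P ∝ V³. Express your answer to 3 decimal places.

1.462

Speed ratio: V_B/V_A = (z_B/z_A)^α = (159.0/64.0)^0.139 = (2.4844)^0.139 = 1.13484
Power-density ratio: P_B/P_A = (V_B/V_A)³ = (1.13484)³ = 1.46152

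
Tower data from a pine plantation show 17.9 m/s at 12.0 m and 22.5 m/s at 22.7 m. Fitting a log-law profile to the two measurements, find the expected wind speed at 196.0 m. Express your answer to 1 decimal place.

38.1 m/s

Log law: V ∝ ln(z/z₀). From the pair, with r = V₁/V₂ = 0.79556,
ln z₀ = (ln z₁ − r·ln z₂)/(1 − r) = (2.4849 − 0.79556×3.1224)/0.20444 = 0.0044 → z₀ = 1.004 m
V₃ = V₁ · ln(z₃/z₀)/ln(z₁/z₀) = 17.9 × 5.2738/2.4805 = 38.0562 m/s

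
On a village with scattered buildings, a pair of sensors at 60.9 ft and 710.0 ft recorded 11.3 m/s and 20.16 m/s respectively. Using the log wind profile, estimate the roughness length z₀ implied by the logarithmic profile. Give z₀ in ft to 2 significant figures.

Log law: V(z) ∝ ln(z/z₀). With r = V₁/V₂ = 11.3/20.16 = 0.56052,
r · ln(z₂/z₀) = ln(z₁/z₀) ⇒ ln z₀ = (ln z₁ − r·ln z₂)/(1 − r)
ln z₀ = (4.10923 − 0.56052×6.56526) / 0.43948 = 0.9768
z₀ = exp(0.9768) = 2.656 ft

z₀ ≈ 2.7 ft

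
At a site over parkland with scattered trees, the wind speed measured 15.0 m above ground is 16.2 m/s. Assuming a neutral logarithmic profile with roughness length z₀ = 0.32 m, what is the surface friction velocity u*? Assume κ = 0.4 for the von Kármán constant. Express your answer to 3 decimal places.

u* ≈ 1.684 m/s

Log law: V(z) = (u*/κ) · ln(z/z₀) ⇒ u* = κ · V / ln(z/z₀)
u* = 0.4 × 16.2 / ln(15.0/0.32) = 0.4 × 16.2 / 3.8475
   = 6.4800 / 3.8475 = 1.6842 m/s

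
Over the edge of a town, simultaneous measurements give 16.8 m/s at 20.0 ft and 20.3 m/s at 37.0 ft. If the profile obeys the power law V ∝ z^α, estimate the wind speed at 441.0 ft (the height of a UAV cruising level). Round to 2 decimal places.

First find α: α = ln(V₂/V₁)/ln(z₂/z₁) = ln(20.3/16.8)/ln(37.0/20.0) = 0.18924/0.61519 = 0.3076
Extrapolate from 37.0 ft to 441.0 ft: V₃ = 20.3 × (441.0/37.0)^0.3076 = 20.3 × 2.1432 = 43.5076 m/s

43.51 m/s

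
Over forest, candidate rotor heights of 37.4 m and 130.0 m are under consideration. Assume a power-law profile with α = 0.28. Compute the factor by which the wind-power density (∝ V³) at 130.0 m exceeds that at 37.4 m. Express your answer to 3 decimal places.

2.848

Speed ratio: V_B/V_A = (z_B/z_A)^α = (130.0/37.4)^0.28 = (3.4759)^0.28 = 1.41743
Power-density ratio: P_B/P_A = (V_B/V_A)³ = (1.41743)³ = 2.84774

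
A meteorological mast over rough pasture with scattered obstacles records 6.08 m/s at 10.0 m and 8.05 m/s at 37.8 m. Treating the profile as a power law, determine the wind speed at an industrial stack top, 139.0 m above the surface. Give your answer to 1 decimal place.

10.6 m/s

First find α: α = ln(V₂/V₁)/ln(z₂/z₁) = ln(8.05/6.08)/ln(37.8/10.0) = 0.28067/1.32972 = 0.2111
Extrapolate from 37.8 m to 139.0 m: V₃ = 8.05 × (139.0/37.8)^0.2111 = 8.05 × 1.3163 = 10.5965 m/s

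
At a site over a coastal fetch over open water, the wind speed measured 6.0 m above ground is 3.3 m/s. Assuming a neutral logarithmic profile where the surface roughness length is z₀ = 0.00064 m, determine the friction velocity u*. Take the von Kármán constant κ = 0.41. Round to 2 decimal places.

Log law: V(z) = (u*/κ) · ln(z/z₀) ⇒ u* = κ · V / ln(z/z₀)
u* = 0.41 × 3.3 / ln(6.0/0.00064) = 0.41 × 3.3 / 9.1458
   = 1.3530 / 9.1458 = 0.1479 m/s

u* ≈ 0.15 m/s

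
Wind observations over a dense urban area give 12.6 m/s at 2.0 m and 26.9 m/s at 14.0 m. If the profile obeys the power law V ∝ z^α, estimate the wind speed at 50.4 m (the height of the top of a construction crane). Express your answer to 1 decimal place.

44.3 m/s

First find α: α = ln(V₂/V₁)/ln(z₂/z₁) = ln(26.9/12.6)/ln(14.0/2.0) = 0.75843/1.94591 = 0.3898
Extrapolate from 14.0 m to 50.4 m: V₃ = 26.9 × (50.4/14.0)^0.3898 = 26.9 × 1.6475 = 44.3174 m/s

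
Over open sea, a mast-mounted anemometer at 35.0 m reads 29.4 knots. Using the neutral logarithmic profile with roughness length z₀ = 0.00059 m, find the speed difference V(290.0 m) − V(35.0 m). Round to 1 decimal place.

5.7 knots

Log law: V₂ = V₁ · ln(z₂/z₀)/ln(z₁/z₀) = 29.4 × 13.1053/10.9907 = 35.0563 knots
ΔV = 35.0563 − 29.4 = 5.6563 knots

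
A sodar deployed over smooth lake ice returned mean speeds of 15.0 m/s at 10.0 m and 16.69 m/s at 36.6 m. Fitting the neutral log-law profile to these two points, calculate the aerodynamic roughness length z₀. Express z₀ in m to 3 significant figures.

Log law: V(z) ∝ ln(z/z₀). With r = V₁/V₂ = 15.0/16.69 = 0.89874,
r · ln(z₂/z₀) = ln(z₁/z₀) ⇒ ln z₀ = (ln z₁ − r·ln z₂)/(1 − r)
ln z₀ = (2.30259 − 0.89874×3.60005) / 0.10126 = -9.2134
z₀ = exp(-9.2134) = 0.00009970 m

z₀ ≈ 0.0000997 m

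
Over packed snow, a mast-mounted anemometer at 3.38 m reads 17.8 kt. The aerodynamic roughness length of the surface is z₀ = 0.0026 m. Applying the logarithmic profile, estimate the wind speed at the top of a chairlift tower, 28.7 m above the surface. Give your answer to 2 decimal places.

23.11 kt

Log law: V(z) ∝ ln(z/z₀), so V₂/V₁ = ln(z₂/z₀) / ln(z₁/z₀).
ln(28.7/0.0026) = 9.3091, ln(3.38/0.0026) = 7.1701
V₂ = 17.8 × 9.3091/7.1701 = 17.8 × 1.2983 = 23.1102 kt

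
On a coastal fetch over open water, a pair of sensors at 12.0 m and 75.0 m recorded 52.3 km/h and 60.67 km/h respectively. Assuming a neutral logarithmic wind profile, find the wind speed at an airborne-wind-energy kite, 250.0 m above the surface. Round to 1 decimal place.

66.2 km/h

Log law: V ∝ ln(z/z₀). From the pair, with r = V₁/V₂ = 0.86204,
ln z₀ = (ln z₁ − r·ln z₂)/(1 − r) = (2.4849 − 0.86204×4.3175)/0.13796 = -8.9660 → z₀ = 0.0001277 m
V₃ = V₁ · ln(z₃/z₀)/ln(z₁/z₀) = 52.3 × 14.4875/11.4509 = 66.1689 km/h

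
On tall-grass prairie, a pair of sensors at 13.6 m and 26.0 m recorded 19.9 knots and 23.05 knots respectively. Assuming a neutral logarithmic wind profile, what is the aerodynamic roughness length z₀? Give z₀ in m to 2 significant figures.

Log law: V(z) ∝ ln(z/z₀). With r = V₁/V₂ = 19.9/23.05 = 0.86334,
r · ln(z₂/z₀) = ln(z₁/z₀) ⇒ ln z₀ = (ln z₁ − r·ln z₂)/(1 − r)
ln z₀ = (2.61007 − 0.86334×3.25810) / 0.13666 = -1.4838
z₀ = exp(-1.4838) = 0.2268 m

z₀ ≈ 0.23 m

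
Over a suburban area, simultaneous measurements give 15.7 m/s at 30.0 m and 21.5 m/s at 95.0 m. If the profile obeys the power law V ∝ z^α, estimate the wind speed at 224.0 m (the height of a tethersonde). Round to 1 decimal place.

27.2 m/s

First find α: α = ln(V₂/V₁)/ln(z₂/z₁) = ln(21.5/15.7)/ln(95.0/30.0) = 0.31439/1.15268 = 0.2727
Extrapolate from 95.0 m to 224.0 m: V₃ = 21.5 × (224.0/95.0)^0.2727 = 21.5 × 1.2636 = 27.1672 m/s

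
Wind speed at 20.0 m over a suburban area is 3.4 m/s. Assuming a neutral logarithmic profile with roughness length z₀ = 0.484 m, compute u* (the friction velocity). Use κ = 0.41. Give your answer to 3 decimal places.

u* ≈ 0.375 m/s

Log law: V(z) = (u*/κ) · ln(z/z₀) ⇒ u* = κ · V / ln(z/z₀)
u* = 0.41 × 3.4 / ln(20.0/0.484) = 0.41 × 3.4 / 3.7214
   = 1.3940 / 3.7214 = 0.3746 m/s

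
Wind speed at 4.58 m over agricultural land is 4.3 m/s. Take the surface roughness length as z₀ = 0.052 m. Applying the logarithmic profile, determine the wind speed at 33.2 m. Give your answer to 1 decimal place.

6.2 m/s

Log law: V(z) ∝ ln(z/z₀), so V₂/V₁ = ln(z₂/z₀) / ln(z₁/z₀).
ln(33.2/0.052) = 6.4591, ln(4.58/0.052) = 4.4782
V₂ = 4.3 × 6.4591/4.4782 = 4.3 × 1.4423 = 6.2020 m/s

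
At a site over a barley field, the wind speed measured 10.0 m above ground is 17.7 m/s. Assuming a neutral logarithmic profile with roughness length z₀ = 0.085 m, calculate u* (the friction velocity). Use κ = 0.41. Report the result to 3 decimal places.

u* ≈ 1.522 m/s

Log law: V(z) = (u*/κ) · ln(z/z₀) ⇒ u* = κ · V / ln(z/z₀)
u* = 0.41 × 17.7 / ln(10.0/0.085) = 0.41 × 17.7 / 4.7677
   = 7.2570 / 4.7677 = 1.5221 m/s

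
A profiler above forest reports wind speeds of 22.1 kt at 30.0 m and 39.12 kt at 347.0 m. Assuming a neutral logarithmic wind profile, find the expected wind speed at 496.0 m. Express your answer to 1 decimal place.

Log law: V ∝ ln(z/z₀). From the pair, with r = V₁/V₂ = 0.56493,
ln z₀ = (ln z₁ − r·ln z₂)/(1 − r) = (3.4012 − 0.56493×5.8493)/0.43507 = 0.2224 → z₀ = 1.249 m
V₃ = V₁ · ln(z₃/z₀)/ln(z₁/z₀) = 22.1 × 5.9842/3.1788 = 41.6037 kt

41.6 kt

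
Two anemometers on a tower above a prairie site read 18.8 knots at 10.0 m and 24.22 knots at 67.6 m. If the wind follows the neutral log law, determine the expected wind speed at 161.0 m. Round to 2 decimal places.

Log law: V ∝ ln(z/z₀). From the pair, with r = V₁/V₂ = 0.77622,
ln z₀ = (ln z₁ − r·ln z₂)/(1 − r) = (2.3026 − 0.77622×4.2136)/0.22378 = -4.3261 → z₀ = 0.01322 m
V₃ = V₁ · ln(z₃/z₀)/ln(z₁/z₀) = 18.8 × 9.4075/6.6286 = 26.6812 knots

26.68 knots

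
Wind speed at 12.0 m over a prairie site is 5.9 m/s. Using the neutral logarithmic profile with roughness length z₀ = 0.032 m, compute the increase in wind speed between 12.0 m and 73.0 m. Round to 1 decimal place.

1.8 m/s

Log law: V₂ = V₁ · ln(z₂/z₀)/ln(z₁/z₀) = 5.9 × 7.7325/5.9269 = 7.6974 m/s
ΔV = 7.6974 − 5.9 = 1.7974 m/s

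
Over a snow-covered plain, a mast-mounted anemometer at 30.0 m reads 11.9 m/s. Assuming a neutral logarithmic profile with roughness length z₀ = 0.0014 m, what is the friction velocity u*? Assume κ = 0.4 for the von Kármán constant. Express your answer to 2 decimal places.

u* ≈ 0.48 m/s

Log law: V(z) = (u*/κ) · ln(z/z₀) ⇒ u* = κ · V / ln(z/z₀)
u* = 0.4 × 11.9 / ln(30.0/0.0014) = 0.4 × 11.9 / 9.9725
   = 4.7600 / 9.9725 = 0.4773 m/s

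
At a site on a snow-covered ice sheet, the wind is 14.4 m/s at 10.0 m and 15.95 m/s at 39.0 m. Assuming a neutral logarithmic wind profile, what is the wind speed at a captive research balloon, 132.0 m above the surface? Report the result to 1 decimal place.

Log law: V ∝ ln(z/z₀). From the pair, with r = V₁/V₂ = 0.90282,
ln z₀ = (ln z₁ − r·ln z₂)/(1 − r) = (2.3026 − 0.90282×3.6636)/0.09718 = -10.3413 → z₀ = 0.00003227 m
V₃ = V₁ · ln(z₃/z₀)/ln(z₁/z₀) = 14.4 × 15.2241/12.6439 = 17.3386 m/s

17.3 m/s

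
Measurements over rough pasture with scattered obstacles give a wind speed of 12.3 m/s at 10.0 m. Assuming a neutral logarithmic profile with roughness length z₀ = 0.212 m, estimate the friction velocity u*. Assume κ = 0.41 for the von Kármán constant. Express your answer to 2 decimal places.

Log law: V(z) = (u*/κ) · ln(z/z₀) ⇒ u* = κ · V / ln(z/z₀)
u* = 0.41 × 12.3 / ln(10.0/0.212) = 0.41 × 12.3 / 3.8538
   = 5.0430 / 3.8538 = 1.3086 m/s

u* ≈ 1.31 m/s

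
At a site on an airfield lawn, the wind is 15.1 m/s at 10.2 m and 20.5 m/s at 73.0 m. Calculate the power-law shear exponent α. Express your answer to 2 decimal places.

Power law: V₂/V₁ = (z₂/z₁)^α ⇒ α = ln(V₂/V₁) / ln(z₂/z₁)
α = ln(20.5/15.1) / ln(73.0/10.2) = ln(1.3576) / ln(7.1569)
  = 0.30573 / 1.96807 = 0.15535

α ≈ 0.16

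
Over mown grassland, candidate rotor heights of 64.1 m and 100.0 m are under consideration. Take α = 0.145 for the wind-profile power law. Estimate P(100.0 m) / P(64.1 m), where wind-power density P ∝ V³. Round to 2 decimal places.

Speed ratio: V_B/V_A = (z_B/z_A)^α = (100.0/64.1)^0.145 = (1.5601)^0.145 = 1.06661
Power-density ratio: P_B/P_A = (V_B/V_A)³ = (1.06661)³ = 1.21344

1.21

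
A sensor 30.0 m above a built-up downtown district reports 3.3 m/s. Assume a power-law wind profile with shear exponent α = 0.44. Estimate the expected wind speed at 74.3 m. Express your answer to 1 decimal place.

Power-law profile: V₂ = V₁ · (z₂/z₁)^α
V₂ = 3.3 × (74.3/30.0)^0.44 = 3.3 × (2.4767)^0.44
    = 3.3 × 1.4904 = 4.9183 m/s

4.9 m/s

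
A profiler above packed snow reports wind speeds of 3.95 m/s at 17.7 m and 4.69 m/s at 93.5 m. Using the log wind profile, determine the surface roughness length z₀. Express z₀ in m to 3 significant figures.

z₀ ≈ 0.00245 m

Log law: V(z) ∝ ln(z/z₀). With r = V₁/V₂ = 3.95/4.69 = 0.84222,
r · ln(z₂/z₀) = ln(z₁/z₀) ⇒ ln z₀ = (ln z₁ − r·ln z₂)/(1 − r)
ln z₀ = (2.87356 − 0.84222×4.53796) / 0.15778 = -6.0107
z₀ = exp(-6.0107) = 0.002452 m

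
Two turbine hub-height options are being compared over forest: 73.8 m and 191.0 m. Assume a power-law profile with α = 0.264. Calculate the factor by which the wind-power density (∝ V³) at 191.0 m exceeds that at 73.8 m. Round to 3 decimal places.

Speed ratio: V_B/V_A = (z_B/z_A)^α = (191.0/73.8)^0.264 = (2.5881)^0.264 = 1.28536
Power-density ratio: P_B/P_A = (V_B/V_A)³ = (1.28536)³ = 2.12362

2.124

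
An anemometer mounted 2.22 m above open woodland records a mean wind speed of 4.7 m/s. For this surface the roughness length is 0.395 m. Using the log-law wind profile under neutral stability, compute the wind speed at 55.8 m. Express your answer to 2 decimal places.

13.48 m/s

Log law: V(z) ∝ ln(z/z₀), so V₂/V₁ = ln(z₂/z₀) / ln(z₁/z₀).
ln(55.8/0.395) = 4.9506, ln(2.22/0.395) = 1.7264
V₂ = 4.7 × 4.9506/1.7264 = 4.7 × 2.8676 = 13.4780 m/s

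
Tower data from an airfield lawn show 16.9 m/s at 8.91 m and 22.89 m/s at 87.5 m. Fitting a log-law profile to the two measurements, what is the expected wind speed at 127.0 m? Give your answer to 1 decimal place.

23.9 m/s

Log law: V ∝ ln(z/z₀). From the pair, with r = V₁/V₂ = 0.73831,
ln z₀ = (ln z₁ − r·ln z₂)/(1 − r) = (2.1872 − 0.73831×4.4716)/0.26169 = -4.2581 → z₀ = 0.01415 m
V₃ = V₁ · ln(z₃/z₀)/ln(z₁/z₀) = 16.9 × 9.1023/6.4453 = 23.8668 m/s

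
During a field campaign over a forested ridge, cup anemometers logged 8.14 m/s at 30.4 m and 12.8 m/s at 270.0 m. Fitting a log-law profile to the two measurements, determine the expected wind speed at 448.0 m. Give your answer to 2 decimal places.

Log law: V ∝ ln(z/z₀). From the pair, with r = V₁/V₂ = 0.63594,
ln z₀ = (ln z₁ − r·ln z₂)/(1 − r) = (3.4144 − 0.63594×5.5984)/0.36406 = -0.4005 → z₀ = 0.6700 m
V₃ = V₁ · ln(z₃/z₀)/ln(z₁/z₀) = 8.14 × 6.5053/3.8149 = 13.8805 m/s

13.88 m/s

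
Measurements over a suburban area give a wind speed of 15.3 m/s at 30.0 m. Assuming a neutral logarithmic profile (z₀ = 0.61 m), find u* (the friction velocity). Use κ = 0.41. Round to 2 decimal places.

Log law: V(z) = (u*/κ) · ln(z/z₀) ⇒ u* = κ · V / ln(z/z₀)
u* = 0.41 × 15.3 / ln(30.0/0.61) = 0.41 × 15.3 / 3.8955
   = 6.2730 / 3.8955 = 1.6103 m/s

u* ≈ 1.61 m/s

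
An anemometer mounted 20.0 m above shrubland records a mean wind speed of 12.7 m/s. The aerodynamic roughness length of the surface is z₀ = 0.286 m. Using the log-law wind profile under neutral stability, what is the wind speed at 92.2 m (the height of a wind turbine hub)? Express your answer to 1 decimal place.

Log law: V(z) ∝ ln(z/z₀), so V₂/V₁ = ln(z₂/z₀) / ln(z₁/z₀).
ln(92.2/0.286) = 5.7757, ln(20.0/0.286) = 4.2475
V₂ = 12.7 × 5.7757/4.2475 = 12.7 × 1.3598 = 17.2694 m/s

17.3 m/s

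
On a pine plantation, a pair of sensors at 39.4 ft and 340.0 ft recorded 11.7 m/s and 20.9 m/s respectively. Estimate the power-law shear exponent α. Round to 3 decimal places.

α ≈ 0.269

Power law: V₂/V₁ = (z₂/z₁)^α ⇒ α = ln(V₂/V₁) / ln(z₂/z₁)
α = ln(20.9/11.7) / ln(340.0/39.4) = ln(1.7863) / ln(8.6294)
  = 0.58016 / 2.15518 = 0.26919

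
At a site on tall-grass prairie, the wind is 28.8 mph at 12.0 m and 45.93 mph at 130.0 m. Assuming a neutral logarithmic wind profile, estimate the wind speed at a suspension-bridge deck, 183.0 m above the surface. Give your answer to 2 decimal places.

Log law: V ∝ ln(z/z₀). From the pair, with r = V₁/V₂ = 0.62704,
ln z₀ = (ln z₁ − r·ln z₂)/(1 − r) = (2.4849 − 0.62704×4.8675)/0.37296 = -1.5209 → z₀ = 0.2185 m
V₃ = V₁ · ln(z₃/z₀)/ln(z₁/z₀) = 28.8 × 6.7304/4.0058 = 48.3885 mph

48.39 mph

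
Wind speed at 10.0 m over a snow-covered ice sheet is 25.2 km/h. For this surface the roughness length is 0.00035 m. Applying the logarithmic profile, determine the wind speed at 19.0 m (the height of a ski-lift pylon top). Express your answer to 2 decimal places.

26.78 km/h

Log law: V(z) ∝ ln(z/z₀), so V₂/V₁ = ln(z₂/z₀) / ln(z₁/z₀).
ln(19.0/0.00035) = 10.9020, ln(10.0/0.00035) = 10.2602
V₂ = 25.2 × 10.9020/10.2602 = 25.2 × 1.0626 = 26.7765 km/h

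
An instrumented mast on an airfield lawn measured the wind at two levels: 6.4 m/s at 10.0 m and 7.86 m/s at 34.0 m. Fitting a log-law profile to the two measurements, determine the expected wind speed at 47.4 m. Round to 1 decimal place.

Log law: V ∝ ln(z/z₀). From the pair, with r = V₁/V₂ = 0.81425,
ln z₀ = (ln z₁ − r·ln z₂)/(1 − r) = (2.3026 − 0.81425×3.5264)/0.18575 = -3.0619 → z₀ = 0.04680 m
V₃ = V₁ · ln(z₃/z₀)/ln(z₁/z₀) = 6.4 × 6.9205/5.3645 = 8.2564 m/s

8.3 m/s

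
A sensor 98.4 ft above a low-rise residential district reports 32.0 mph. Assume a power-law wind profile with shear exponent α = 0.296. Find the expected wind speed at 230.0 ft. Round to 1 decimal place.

Power-law profile: V₂ = V₁ · (z₂/z₁)^α
V₂ = 32.0 × (230.0/98.4)^0.296 = 32.0 × (2.3374)^0.296
    = 32.0 × 1.2857 = 41.1429 mph

41.1 mph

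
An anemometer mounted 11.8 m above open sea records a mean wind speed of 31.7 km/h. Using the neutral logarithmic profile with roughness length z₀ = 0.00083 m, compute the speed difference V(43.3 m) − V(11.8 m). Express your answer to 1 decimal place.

Log law: V₂ = V₁ · ln(z₂/z₀)/ln(z₁/z₀) = 31.7 × 10.8622/9.5622 = 36.0099 km/h
ΔV = 36.0099 − 31.7 = 4.3099 km/h

4.3 km/h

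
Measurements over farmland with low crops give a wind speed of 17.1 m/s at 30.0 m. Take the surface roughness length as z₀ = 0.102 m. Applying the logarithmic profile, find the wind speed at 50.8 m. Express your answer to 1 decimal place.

Log law: V(z) ∝ ln(z/z₀), so V₂/V₁ = ln(z₂/z₀) / ln(z₁/z₀).
ln(50.8/0.102) = 6.2107, ln(30.0/0.102) = 5.6840
V₂ = 17.1 × 6.2107/5.6840 = 17.1 × 1.0927 = 18.6846 m/s

18.7 m/s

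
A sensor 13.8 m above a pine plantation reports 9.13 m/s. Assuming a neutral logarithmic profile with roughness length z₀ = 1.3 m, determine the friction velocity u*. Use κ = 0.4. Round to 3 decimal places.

Log law: V(z) = (u*/κ) · ln(z/z₀) ⇒ u* = κ · V / ln(z/z₀)
u* = 0.4 × 9.13 / ln(13.8/1.3) = 0.4 × 9.13 / 2.3623
   = 3.6520 / 2.3623 = 1.5459 m/s

u* ≈ 1.546 m/s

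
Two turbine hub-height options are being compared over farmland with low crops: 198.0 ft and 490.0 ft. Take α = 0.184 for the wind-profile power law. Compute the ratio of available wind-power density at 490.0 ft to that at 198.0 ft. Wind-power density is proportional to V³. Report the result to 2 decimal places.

1.65

Speed ratio: V_B/V_A = (z_B/z_A)^α = (490.0/198.0)^0.184 = (2.4747)^0.184 = 1.18143
Power-density ratio: P_B/P_A = (V_B/V_A)³ = (1.18143)³ = 1.64903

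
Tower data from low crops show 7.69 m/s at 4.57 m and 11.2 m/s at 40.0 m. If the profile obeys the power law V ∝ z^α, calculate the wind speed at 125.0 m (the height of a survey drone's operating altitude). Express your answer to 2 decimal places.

First find α: α = ln(V₂/V₁)/ln(z₂/z₁) = ln(11.2/7.69)/ln(40.0/4.57) = 0.37599/2.16937 = 0.1733
Extrapolate from 40.0 m to 125.0 m: V₃ = 11.2 × (125.0/40.0)^0.1733 = 11.2 × 1.2183 = 13.6454 m/s

13.65 m/s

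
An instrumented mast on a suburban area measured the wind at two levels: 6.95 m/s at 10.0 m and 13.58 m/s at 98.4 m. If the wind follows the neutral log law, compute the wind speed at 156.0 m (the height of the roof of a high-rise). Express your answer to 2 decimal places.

Log law: V ∝ ln(z/z₀). From the pair, with r = V₁/V₂ = 0.51178,
ln z₀ = (ln z₁ − r·ln z₂)/(1 − r) = (2.3026 − 0.51178×4.5890)/0.48822 = -0.0942 → z₀ = 0.9101 m
V₃ = V₁ · ln(z₃/z₀)/ln(z₁/z₀) = 6.95 × 5.1441/2.3968 = 14.9162 m/s

14.92 m/s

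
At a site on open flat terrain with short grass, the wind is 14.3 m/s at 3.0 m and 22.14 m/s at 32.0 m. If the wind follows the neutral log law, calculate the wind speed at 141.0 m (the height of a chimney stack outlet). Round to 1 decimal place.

27.1 m/s

Log law: V ∝ ln(z/z₀). From the pair, with r = V₁/V₂ = 0.64589,
ln z₀ = (ln z₁ − r·ln z₂)/(1 − r) = (1.0986 − 0.64589×3.4657)/0.35411 = -3.2190 → z₀ = 0.04000 m
V₃ = V₁ · ln(z₃/z₀)/ln(z₁/z₀) = 14.3 × 8.1677/4.3176 = 27.0518 m/s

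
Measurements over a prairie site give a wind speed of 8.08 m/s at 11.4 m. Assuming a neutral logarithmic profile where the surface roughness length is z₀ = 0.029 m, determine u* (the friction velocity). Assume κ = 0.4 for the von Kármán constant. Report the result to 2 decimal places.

u* ≈ 0.54 m/s

Log law: V(z) = (u*/κ) · ln(z/z₀) ⇒ u* = κ · V / ln(z/z₀)
u* = 0.4 × 8.08 / ln(11.4/0.029) = 0.4 × 8.08 / 5.9741
   = 3.2320 / 5.9741 = 0.5410 m/s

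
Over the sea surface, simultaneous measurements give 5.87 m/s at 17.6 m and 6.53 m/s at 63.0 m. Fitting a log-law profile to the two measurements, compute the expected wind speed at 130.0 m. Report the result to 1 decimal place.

Log law: V ∝ ln(z/z₀). From the pair, with r = V₁/V₂ = 0.89893,
ln z₀ = (ln z₁ − r·ln z₂)/(1 − r) = (2.8679 − 0.89893×4.1431)/0.10107 = -8.4740 → z₀ = 0.0002088 m
V₃ = V₁ · ln(z₃/z₀)/ln(z₁/z₀) = 5.87 × 13.3415/11.3419 = 6.9049 m/s

6.9 m/s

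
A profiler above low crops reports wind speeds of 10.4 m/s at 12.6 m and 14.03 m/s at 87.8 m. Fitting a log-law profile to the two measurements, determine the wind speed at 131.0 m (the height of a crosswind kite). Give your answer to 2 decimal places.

Log law: V ∝ ln(z/z₀). From the pair, with r = V₁/V₂ = 0.74127,
ln z₀ = (ln z₁ − r·ln z₂)/(1 − r) = (2.5337 − 0.74127×4.4751)/0.25873 = -3.0283 → z₀ = 0.04840 m
V₃ = V₁ · ln(z₃/z₀)/ln(z₁/z₀) = 10.4 × 7.9035/5.5620 = 14.7782 m/s

14.78 m/s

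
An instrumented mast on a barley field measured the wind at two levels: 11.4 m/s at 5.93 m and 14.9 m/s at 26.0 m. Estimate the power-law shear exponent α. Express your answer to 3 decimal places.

α ≈ 0.181

Power law: V₂/V₁ = (z₂/z₁)^α ⇒ α = ln(V₂/V₁) / ln(z₂/z₁)
α = ln(14.9/11.4) / ln(26.0/5.93) = ln(1.3070) / ln(4.3845)
  = 0.26775 / 1.47807 = 0.18115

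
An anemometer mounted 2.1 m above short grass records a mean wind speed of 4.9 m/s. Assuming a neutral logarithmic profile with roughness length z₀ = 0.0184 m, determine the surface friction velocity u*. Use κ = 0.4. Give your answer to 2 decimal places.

u* ≈ 0.41 m/s

Log law: V(z) = (u*/κ) · ln(z/z₀) ⇒ u* = κ · V / ln(z/z₀)
u* = 0.4 × 4.9 / ln(2.1/0.0184) = 0.4 × 4.9 / 4.7373
   = 1.9600 / 4.7373 = 0.4137 m/s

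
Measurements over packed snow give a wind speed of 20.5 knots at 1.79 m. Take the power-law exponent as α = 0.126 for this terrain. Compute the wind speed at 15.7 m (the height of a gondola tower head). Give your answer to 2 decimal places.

26.95 knots

Power-law profile: V₂ = V₁ · (z₂/z₁)^α
V₂ = 20.5 × (15.7/1.79)^0.126 = 20.5 × (8.7709)^0.126
    = 20.5 × 1.3147 = 26.9512 knots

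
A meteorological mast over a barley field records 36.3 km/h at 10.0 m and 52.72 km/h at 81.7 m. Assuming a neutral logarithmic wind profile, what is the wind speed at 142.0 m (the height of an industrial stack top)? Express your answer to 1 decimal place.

57.0 km/h

Log law: V ∝ ln(z/z₀). From the pair, with r = V₁/V₂ = 0.68854,
ln z₀ = (ln z₁ − r·ln z₂)/(1 − r) = (2.3026 − 0.68854×4.4031)/0.31146 = -2.3410 → z₀ = 0.09624 m
V₃ = V₁ · ln(z₃/z₀)/ln(z₁/z₀) = 36.3 × 7.2968/4.6435 = 57.0412 km/h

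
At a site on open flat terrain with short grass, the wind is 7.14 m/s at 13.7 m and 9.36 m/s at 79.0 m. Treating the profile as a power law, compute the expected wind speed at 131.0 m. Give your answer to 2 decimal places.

First find α: α = ln(V₂/V₁)/ln(z₂/z₁) = ln(9.36/7.14)/ln(79.0/13.7) = 0.27073/1.75205 = 0.1545
Extrapolate from 79.0 m to 131.0 m: V₃ = 9.36 × (131.0/79.0)^0.1545 = 9.36 × 1.0813 = 10.1208 m/s

10.12 m/s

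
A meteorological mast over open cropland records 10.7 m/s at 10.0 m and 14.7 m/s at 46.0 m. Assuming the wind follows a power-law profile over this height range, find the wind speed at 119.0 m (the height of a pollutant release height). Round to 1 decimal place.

17.9 m/s

First find α: α = ln(V₂/V₁)/ln(z₂/z₁) = ln(14.7/10.7)/ln(46.0/10.0) = 0.31760/1.52606 = 0.2081
Extrapolate from 46.0 m to 119.0 m: V₃ = 14.7 × (119.0/46.0)^0.2081 = 14.7 × 1.2187 = 17.9154 m/s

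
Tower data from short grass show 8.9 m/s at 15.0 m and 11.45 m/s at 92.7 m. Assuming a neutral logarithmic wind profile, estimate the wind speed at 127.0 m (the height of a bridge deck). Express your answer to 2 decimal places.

11.89 m/s

Log law: V ∝ ln(z/z₀). From the pair, with r = V₁/V₂ = 0.77729,
ln z₀ = (ln z₁ − r·ln z₂)/(1 − r) = (2.7081 − 0.77729×4.5294)/0.22271 = -3.6487 → z₀ = 0.02602 m
V₃ = V₁ · ln(z₃/z₀)/ln(z₁/z₀) = 8.9 × 8.4929/6.3568 = 11.8908 m/s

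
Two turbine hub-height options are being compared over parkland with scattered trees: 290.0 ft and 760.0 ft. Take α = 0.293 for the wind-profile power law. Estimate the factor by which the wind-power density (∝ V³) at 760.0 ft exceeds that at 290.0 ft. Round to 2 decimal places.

2.33

Speed ratio: V_B/V_A = (z_B/z_A)^α = (760.0/290.0)^0.293 = (2.6207)^0.293 = 1.32616
Power-density ratio: P_B/P_A = (V_B/V_A)³ = (1.32616)³ = 2.33232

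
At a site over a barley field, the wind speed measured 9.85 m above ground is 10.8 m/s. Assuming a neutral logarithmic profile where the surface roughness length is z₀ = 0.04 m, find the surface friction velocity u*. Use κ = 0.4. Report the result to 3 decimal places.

Log law: V(z) = (u*/κ) · ln(z/z₀) ⇒ u* = κ · V / ln(z/z₀)
u* = 0.4 × 10.8 / ln(9.85/0.04) = 0.4 × 10.8 / 5.5063
   = 4.3200 / 5.5063 = 0.7845 m/s

u* ≈ 0.785 m/s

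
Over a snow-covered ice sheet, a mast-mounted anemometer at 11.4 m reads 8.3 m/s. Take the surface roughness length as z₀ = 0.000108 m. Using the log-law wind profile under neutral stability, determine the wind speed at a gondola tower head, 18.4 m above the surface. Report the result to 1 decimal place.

Log law: V(z) ∝ ln(z/z₀), so V₂/V₁ = ln(z₂/z₀) / ln(z₁/z₀).
ln(18.4/0.000108) = 12.0457, ln(11.4/0.000108) = 11.5670
V₂ = 8.3 × 12.0457/11.5670 = 8.3 × 1.0414 = 8.6435 m/s

8.6 m/s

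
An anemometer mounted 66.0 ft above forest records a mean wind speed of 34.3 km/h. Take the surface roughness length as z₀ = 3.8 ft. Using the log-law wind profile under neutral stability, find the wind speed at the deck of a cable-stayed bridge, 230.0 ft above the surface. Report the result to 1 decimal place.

49.3 km/h

Log law: V(z) ∝ ln(z/z₀), so V₂/V₁ = ln(z₂/z₀) / ln(z₁/z₀).
ln(230.0/3.8) = 4.1031, ln(66.0/3.8) = 2.8547
V₂ = 34.3 × 4.1031/2.8547 = 34.3 × 1.4373 = 49.3004 km/h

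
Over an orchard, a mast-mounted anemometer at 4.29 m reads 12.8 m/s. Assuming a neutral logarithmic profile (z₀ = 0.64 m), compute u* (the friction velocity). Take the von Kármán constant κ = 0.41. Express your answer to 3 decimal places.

u* ≈ 2.758 m/s

Log law: V(z) = (u*/κ) · ln(z/z₀) ⇒ u* = κ · V / ln(z/z₀)
u* = 0.41 × 12.8 / ln(4.29/0.64) = 0.41 × 12.8 / 1.9026
   = 5.2480 / 1.9026 = 2.7584 m/s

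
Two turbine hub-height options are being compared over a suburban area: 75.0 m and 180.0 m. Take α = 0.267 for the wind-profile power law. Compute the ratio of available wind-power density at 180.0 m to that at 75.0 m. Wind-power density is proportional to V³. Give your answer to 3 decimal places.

Speed ratio: V_B/V_A = (z_B/z_A)^α = (180.0/75.0)^0.267 = (2.4000)^0.267 = 1.26333
Power-density ratio: P_B/P_A = (V_B/V_A)³ = (1.26333)³ = 2.01627

2.016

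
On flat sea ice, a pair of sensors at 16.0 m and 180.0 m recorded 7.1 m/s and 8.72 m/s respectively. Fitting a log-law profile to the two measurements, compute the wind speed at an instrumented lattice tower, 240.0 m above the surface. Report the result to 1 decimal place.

Log law: V ∝ ln(z/z₀). From the pair, with r = V₁/V₂ = 0.81422,
ln z₀ = (ln z₁ − r·ln z₂)/(1 − r) = (2.7726 − 0.81422×5.1930)/0.18578 = -7.8352 → z₀ = 0.0003956 m
V₃ = V₁ · ln(z₃/z₀)/ln(z₁/z₀) = 7.1 × 13.3158/10.6078 = 8.9126 m/s

8.9 m/s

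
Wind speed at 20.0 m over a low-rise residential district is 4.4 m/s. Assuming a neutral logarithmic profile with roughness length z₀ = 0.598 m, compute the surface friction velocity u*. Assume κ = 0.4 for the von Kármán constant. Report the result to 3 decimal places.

u* ≈ 0.501 m/s

Log law: V(z) = (u*/κ) · ln(z/z₀) ⇒ u* = κ · V / ln(z/z₀)
u* = 0.4 × 4.4 / ln(20.0/0.598) = 0.4 × 4.4 / 3.5099
   = 1.7600 / 3.5099 = 0.5014 m/s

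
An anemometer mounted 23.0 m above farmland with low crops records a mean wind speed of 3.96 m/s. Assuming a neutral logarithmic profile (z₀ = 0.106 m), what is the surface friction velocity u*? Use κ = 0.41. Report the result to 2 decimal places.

u* ≈ 0.30 m/s

Log law: V(z) = (u*/κ) · ln(z/z₀) ⇒ u* = κ · V / ln(z/z₀)
u* = 0.41 × 3.96 / ln(23.0/0.106) = 0.41 × 3.96 / 5.3798
   = 1.6236 / 5.3798 = 0.3018 m/s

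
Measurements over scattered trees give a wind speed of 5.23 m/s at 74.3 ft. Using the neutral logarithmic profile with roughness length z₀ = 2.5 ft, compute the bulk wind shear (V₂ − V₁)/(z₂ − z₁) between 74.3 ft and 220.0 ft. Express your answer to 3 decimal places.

Log law: V₂ = V₁ · ln(z₂/z₀)/ln(z₁/z₀) = 5.23 × 4.4773/3.3918 = 6.9038 m/s
ΔV/Δz = (6.9038 − 5.23)/(220.0 − 74.3) = 1.6738/145.7000 = 0.01149 m/s/ft

0.011 m/s/ft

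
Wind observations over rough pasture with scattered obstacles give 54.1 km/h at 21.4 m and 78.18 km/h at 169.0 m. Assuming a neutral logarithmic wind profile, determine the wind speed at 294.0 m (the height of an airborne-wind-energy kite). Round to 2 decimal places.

84.63 km/h

Log law: V ∝ ln(z/z₀). From the pair, with r = V₁/V₂ = 0.69199,
ln z₀ = (ln z₁ − r·ln z₂)/(1 − r) = (3.0634 − 0.69199×5.1299)/0.30801 = -1.5794 → z₀ = 0.2061 m
V₃ = V₁ · ln(z₃/z₀)/ln(z₁/z₀) = 54.1 × 7.2630/4.6428 = 84.6318 km/h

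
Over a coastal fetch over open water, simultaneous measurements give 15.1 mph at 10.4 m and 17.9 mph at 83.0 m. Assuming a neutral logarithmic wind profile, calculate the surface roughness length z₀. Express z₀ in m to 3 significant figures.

z₀ ≈ 0.000142 m

Log law: V(z) ∝ ln(z/z₀). With r = V₁/V₂ = 15.1/17.9 = 0.84358,
r · ln(z₂/z₀) = ln(z₁/z₀) ⇒ ln z₀ = (ln z₁ − r·ln z₂)/(1 − r)
ln z₀ = (2.34181 − 0.84358×4.41884) / 0.15642 = -8.8593
z₀ = exp(-8.8593) = 0.0001420 m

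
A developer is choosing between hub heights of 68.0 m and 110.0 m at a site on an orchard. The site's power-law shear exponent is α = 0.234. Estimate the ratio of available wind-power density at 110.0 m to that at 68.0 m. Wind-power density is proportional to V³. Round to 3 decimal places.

1.402

Speed ratio: V_B/V_A = (z_B/z_A)^α = (110.0/68.0)^0.234 = (1.6176)^0.234 = 1.11913
Power-density ratio: P_B/P_A = (V_B/V_A)³ = (1.11913)³ = 1.40164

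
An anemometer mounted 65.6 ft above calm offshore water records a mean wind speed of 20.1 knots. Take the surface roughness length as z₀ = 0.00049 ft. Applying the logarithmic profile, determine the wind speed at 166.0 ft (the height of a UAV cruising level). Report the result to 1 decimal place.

21.7 knots

Log law: V(z) ∝ ln(z/z₀), so V₂/V₁ = ln(z₂/z₀) / ln(z₁/z₀).
ln(166.0/0.00049) = 12.7331, ln(65.6/0.00049) = 11.8047
V₂ = 20.1 × 12.7331/11.8047 = 20.1 × 1.0786 = 21.6808 knots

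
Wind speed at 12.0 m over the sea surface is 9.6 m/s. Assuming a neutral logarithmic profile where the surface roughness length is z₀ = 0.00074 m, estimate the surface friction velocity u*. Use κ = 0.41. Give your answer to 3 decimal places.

Log law: V(z) = (u*/κ) · ln(z/z₀) ⇒ u* = κ · V / ln(z/z₀)
u* = 0.41 × 9.6 / ln(12.0/0.00074) = 0.41 × 9.6 / 9.6938
   = 3.9360 / 9.6938 = 0.4060 m/s

u* ≈ 0.406 m/s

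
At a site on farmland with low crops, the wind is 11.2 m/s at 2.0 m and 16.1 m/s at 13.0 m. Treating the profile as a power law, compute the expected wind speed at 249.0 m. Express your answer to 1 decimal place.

First find α: α = ln(V₂/V₁)/ln(z₂/z₁) = ln(16.1/11.2)/ln(13.0/2.0) = 0.36291/1.87180 = 0.1939
Extrapolate from 13.0 m to 249.0 m: V₃ = 16.1 × (249.0/13.0)^0.1939 = 16.1 × 1.7726 = 28.5384 m/s

28.5 m/s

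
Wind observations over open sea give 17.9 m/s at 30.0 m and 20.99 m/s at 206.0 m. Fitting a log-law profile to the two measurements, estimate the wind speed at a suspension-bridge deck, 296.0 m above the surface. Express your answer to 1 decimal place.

Log law: V ∝ ln(z/z₀). From the pair, with r = V₁/V₂ = 0.85279,
ln z₀ = (ln z₁ − r·ln z₂)/(1 − r) = (3.4012 − 0.85279×5.3279)/0.14721 = -7.7598 → z₀ = 0.0004265 m
V₃ = V₁ · ln(z₃/z₀)/ln(z₁/z₀) = 17.9 × 13.4502/11.1610 = 21.5713 m/s

21.6 m/s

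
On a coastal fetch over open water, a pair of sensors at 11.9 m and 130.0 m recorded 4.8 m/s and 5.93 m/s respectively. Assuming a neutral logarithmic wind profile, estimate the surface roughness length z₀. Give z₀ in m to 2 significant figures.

z₀ ≈ 0.00046 m

Log law: V(z) ∝ ln(z/z₀). With r = V₁/V₂ = 4.8/5.93 = 0.80944,
r · ln(z₂/z₀) = ln(z₁/z₀) ⇒ ln z₀ = (ln z₁ − r·ln z₂)/(1 − r)
ln z₀ = (2.47654 − 0.80944×4.86753) / 0.19056 = -7.6799
z₀ = exp(-7.6799) = 0.0004620 m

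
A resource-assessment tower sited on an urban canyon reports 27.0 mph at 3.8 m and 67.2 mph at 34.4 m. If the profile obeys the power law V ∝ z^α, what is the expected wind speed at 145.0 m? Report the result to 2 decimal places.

First find α: α = ln(V₂/V₁)/ln(z₂/z₁) = ln(67.2/27.0)/ln(34.4/3.8) = 0.91184/2.20306 = 0.4139
Extrapolate from 34.4 m to 145.0 m: V₃ = 67.2 × (145.0/34.4)^0.4139 = 67.2 × 1.8139 = 121.8921 mph

121.89 mph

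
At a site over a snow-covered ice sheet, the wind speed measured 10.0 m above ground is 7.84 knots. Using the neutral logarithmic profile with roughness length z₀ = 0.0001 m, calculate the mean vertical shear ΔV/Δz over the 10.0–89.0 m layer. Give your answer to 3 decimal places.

0.019 knots/m

Log law: V₂ = V₁ · ln(z₂/z₀)/ln(z₁/z₀) = 7.84 × 13.6990/11.5129 = 9.3286 knots
ΔV/Δz = (9.3286 − 7.84)/(89.0 − 10.0) = 1.4886/79.0000 = 0.01884 knots/m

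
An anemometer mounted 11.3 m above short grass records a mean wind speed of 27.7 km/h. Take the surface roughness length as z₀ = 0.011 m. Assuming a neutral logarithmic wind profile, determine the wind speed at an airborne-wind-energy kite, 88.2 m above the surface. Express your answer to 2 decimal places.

Log law: V(z) ∝ ln(z/z₀), so V₂/V₁ = ln(z₂/z₀) / ln(z₁/z₀).
ln(88.2/0.011) = 8.9895, ln(11.3/0.011) = 6.9347
V₂ = 27.7 × 8.9895/6.9347 = 27.7 × 1.2963 = 35.9078 km/h

35.91 km/h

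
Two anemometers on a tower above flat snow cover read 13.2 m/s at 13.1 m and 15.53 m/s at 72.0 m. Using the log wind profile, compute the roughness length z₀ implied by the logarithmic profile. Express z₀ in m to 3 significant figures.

Log law: V(z) ∝ ln(z/z₀). With r = V₁/V₂ = 13.2/15.53 = 0.84997,
r · ln(z₂/z₀) = ln(z₁/z₀) ⇒ ln z₀ = (ln z₁ − r·ln z₂)/(1 − r)
ln z₀ = (2.57261 − 0.84997×4.27667) / 0.15003 = -7.0813
z₀ = exp(-7.0813) = 0.0008407 m

z₀ ≈ 0.000841 m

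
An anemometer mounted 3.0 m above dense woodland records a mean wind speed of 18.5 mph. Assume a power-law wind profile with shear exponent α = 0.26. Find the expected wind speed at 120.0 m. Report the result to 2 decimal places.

48.27 mph

Power-law profile: V₂ = V₁ · (z₂/z₁)^α
V₂ = 18.5 × (120.0/3.0)^0.26 = 18.5 × (40.0000)^0.26
    = 18.5 × 2.6094 = 48.2733 mph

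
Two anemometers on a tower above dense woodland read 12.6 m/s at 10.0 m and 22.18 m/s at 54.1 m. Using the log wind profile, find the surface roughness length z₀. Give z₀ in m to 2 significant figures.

Log law: V(z) ∝ ln(z/z₀). With r = V₁/V₂ = 12.6/22.18 = 0.56808,
r · ln(z₂/z₀) = ln(z₁/z₀) ⇒ ln z₀ = (ln z₁ − r·ln z₂)/(1 − r)
ln z₀ = (2.30259 − 0.56808×3.99083) / 0.43192 = 0.0821
z₀ = exp(0.0821) = 1.086 m

z₀ ≈ 1.1 m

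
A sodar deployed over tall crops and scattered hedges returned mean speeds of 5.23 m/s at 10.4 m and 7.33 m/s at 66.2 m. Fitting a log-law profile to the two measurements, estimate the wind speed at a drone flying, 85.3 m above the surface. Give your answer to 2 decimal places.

7.62 m/s

Log law: V ∝ ln(z/z₀). From the pair, with r = V₁/V₂ = 0.71351,
ln z₀ = (ln z₁ − r·ln z₂)/(1 − r) = (2.3418 − 0.71351×4.1927)/0.28649 = -2.2678 → z₀ = 0.1035 m
V₃ = V₁ · ln(z₃/z₀)/ln(z₁/z₀) = 5.23 × 6.7139/4.6096 = 7.6176 m/s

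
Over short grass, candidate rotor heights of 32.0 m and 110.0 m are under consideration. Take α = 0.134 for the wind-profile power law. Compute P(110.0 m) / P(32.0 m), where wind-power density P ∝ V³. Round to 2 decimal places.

Speed ratio: V_B/V_A = (z_B/z_A)^α = (110.0/32.0)^0.134 = (3.4375)^0.134 = 1.17993
Power-density ratio: P_B/P_A = (V_B/V_A)³ = (1.17993)³ = 1.64274

1.64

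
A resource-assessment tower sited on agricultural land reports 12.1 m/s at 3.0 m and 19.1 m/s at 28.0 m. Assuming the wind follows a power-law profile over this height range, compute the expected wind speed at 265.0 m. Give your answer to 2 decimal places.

First find α: α = ln(V₂/V₁)/ln(z₂/z₁) = ln(19.1/12.1)/ln(28.0/3.0) = 0.45648/2.23359 = 0.2044
Extrapolate from 28.0 m to 265.0 m: V₃ = 19.1 × (265.0/28.0)^0.2044 = 19.1 × 1.5830 = 30.2356 m/s

30.24 m/s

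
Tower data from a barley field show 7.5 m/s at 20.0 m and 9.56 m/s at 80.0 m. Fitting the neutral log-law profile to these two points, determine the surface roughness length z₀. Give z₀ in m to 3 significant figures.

z₀ ≈ 0.129 m

Log law: V(z) ∝ ln(z/z₀). With r = V₁/V₂ = 7.5/9.56 = 0.78452,
r · ln(z₂/z₀) = ln(z₁/z₀) ⇒ ln z₀ = (ln z₁ − r·ln z₂)/(1 − r)
ln z₀ = (2.99573 − 0.78452×4.38203) / 0.21548 = -2.0515
z₀ = exp(-2.0515) = 0.1285 m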